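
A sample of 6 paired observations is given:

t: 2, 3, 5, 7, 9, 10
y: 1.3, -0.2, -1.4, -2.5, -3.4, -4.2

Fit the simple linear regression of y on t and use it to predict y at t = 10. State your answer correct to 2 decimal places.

-4.25

n = 6, Σx = 36, Σy = -10.4, Σxy = -95.1, Σx² = 268
Sxx = Σx² − (Σx)²/n = 268 − 216 = 52
Sxy = Σxy − (Σx)(Σy)/n = -95.1 − (-62.4) = -32.7
b = Sxy/Sxx = -32.7/52 = -0.628846
a = ȳ − b·x̄ = -1.733333 − (-0.628846)·6 = 2.039744
ŷ(10) = a + b·10 = 2.039744 + (-0.628846)·10 = -4.248718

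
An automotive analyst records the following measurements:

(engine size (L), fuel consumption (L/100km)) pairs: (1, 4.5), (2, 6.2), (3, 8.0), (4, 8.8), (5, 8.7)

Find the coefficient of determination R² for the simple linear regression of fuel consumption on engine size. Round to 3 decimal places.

n = 5, Σx = 15, Σy = 36.2, Σxy = 119.6, Σx² = 55, Σy² = 275.82
Sxx = Σx² − (Σx)²/n = 55 − 45 = 10
Sxy = Σxy − (Σx)(Σy)/n = 119.6 − 108.6 = 11
Syy = Σy² − (Σy)²/n = 275.82 − 262.088 = 13.732
R² = Sxy²/(Sxx·Syy) = (11)²/(10·13.732) = 0.881154

0.881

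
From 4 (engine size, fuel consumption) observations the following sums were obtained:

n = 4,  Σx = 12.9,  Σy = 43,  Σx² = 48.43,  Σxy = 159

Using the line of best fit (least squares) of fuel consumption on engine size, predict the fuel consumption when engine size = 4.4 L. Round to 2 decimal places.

Sxx = Σx² − (Σx)²/n = 48.43 − 41.6025 = 6.8275
Sxy = Σxy − (Σx)(Σy)/n = 159 − 138.675 = 20.325
b = Sxy/Sxx = 20.325/6.8275 = 2.976932
a = ȳ − b·x̄ = 10.75 − 2.976932·3.225 = 1.149396
ŷ(4.4) = a + b·4.4 = 1.149396 + 2.976932·4.4 = 14.247895

14.25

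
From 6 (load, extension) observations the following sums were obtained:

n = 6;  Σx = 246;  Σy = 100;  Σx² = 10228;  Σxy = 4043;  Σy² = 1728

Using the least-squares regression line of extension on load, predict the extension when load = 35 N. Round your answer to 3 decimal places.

Sxx = Σx² − (Σx)²/n = 10228 − 10086 = 142
Sxy = Σxy − (Σx)(Σy)/n = 4043 − 4100 = -57
b = Sxy/Sxx = -57/142 = -0.401408
a = ȳ − b·x̄ = 16.666667 − (-0.401408)·41 = 33.124413
ŷ(35) = a + b·35 = 33.124413 + (-0.401408)·35 = 19.075117

19.075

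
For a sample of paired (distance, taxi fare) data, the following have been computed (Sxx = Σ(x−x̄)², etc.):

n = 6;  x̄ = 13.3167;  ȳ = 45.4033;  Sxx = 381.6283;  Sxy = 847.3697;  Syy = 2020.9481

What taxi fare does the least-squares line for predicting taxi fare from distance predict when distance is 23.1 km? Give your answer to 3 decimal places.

b = Sxy/Sxx = 847.3697/381.6283 = 2.220406
a = ȳ − b·x̄ = 45.4033 − 2.220406·13.3167 = 15.834822
ŷ(23.1) = a + b·23.1 = 15.834822 + 2.220406·23.1 = 67.126196

67.126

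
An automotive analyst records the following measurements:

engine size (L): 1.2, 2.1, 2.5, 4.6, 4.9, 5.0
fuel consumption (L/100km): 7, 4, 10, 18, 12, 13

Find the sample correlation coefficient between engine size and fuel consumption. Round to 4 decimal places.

0.7914

n = 6, Σx = 20.3, Σy = 64, Σxy = 248.4, Σx² = 82.27, Σy² = 802
Sxx = Σx² − (Σx)²/n = 82.27 − 68.681667 = 13.588333
Sxy = Σxy − (Σx)(Σy)/n = 248.4 − 216.533333 = 31.866667
Syy = Σy² − (Σy)²/n = 802 − 682.666667 = 119.333333
r = Sxy/√(Sxx·Syy) = 31.866667/√(1621.541111) = 31.866667/40.268364 = 0.791357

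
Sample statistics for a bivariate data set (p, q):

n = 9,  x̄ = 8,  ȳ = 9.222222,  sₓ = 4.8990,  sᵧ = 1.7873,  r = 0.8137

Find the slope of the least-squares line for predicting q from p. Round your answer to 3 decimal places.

b = r · sᵧ/sₓ = 0.8137 · 1.7873/4.899 = 0.296862

0.297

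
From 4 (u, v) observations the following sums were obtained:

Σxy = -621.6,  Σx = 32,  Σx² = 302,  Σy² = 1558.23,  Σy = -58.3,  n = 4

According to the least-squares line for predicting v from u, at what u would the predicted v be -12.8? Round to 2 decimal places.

7.47

Sxx = Σx² − (Σx)²/n = 302 − 256 = 46
Sxy = Σxy − (Σx)(Σy)/n = -621.6 − (-466.4) = -155.2
b = Sxy/Sxx = -155.2/46 = -3.373913
a = ȳ − b·x̄ = -14.575 − (-3.373913)·8 = 12.416304
Set a + b·x = -12.8: x = (-12.8 − 12.416304) / (-3.373913) = 7.473905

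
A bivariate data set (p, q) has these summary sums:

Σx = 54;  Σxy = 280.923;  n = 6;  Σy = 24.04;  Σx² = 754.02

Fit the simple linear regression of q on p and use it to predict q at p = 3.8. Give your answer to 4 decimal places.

2.7540

Sxx = Σx² − (Σx)²/n = 754.02 − 486 = 268.02
Sxy = Σxy − (Σx)(Σy)/n = 280.923 − 216.36 = 64.563
b = Sxy/Sxx = 64.563/268.02 = 0.240889
a = ȳ − b·x̄ = 4.006667 − 0.240889·9 = 1.838668
ŷ(3.8) = a + b·3.8 = 1.838668 + 0.240889·3.8 = 2.754045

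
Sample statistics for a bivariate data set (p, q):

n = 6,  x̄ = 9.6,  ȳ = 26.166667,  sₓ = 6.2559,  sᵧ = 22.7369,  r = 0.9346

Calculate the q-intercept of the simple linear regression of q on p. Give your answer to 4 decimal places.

-6.4424

b = r · sᵧ/sₓ = 0.9346 · 22.7369/6.2559 = 3.396779
a = ȳ − b·x̄ = 26.166667 − 3.396779·9.6 = -6.442407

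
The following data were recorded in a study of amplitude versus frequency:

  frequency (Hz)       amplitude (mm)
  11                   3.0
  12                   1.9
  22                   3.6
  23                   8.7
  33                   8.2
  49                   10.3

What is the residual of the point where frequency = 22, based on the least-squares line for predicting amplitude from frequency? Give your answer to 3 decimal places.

n = 6, Σx = 150, Σy = 35.7, Σxy = 1110.4, Σx² = 4768
Sxx = Σx² − (Σx)²/n = 4768 − 3750 = 1018
Sxy = Σxy − (Σx)(Σy)/n = 1110.4 − 892.5 = 217.9
b = Sxy/Sxx = 217.9/1018 = 0.214047
a = ȳ − b·x̄ = 5.95 − 0.214047·25 = 0.598821
ŷ(22) = 0.598821 + 0.214047·22 = 5.307859
residual = y − ŷ = 3.6 − 5.307859 = -1.707859

-1.708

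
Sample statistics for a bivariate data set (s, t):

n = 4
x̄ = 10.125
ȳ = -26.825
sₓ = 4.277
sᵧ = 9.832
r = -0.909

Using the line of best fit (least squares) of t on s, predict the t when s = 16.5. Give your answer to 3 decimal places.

b = r · sᵧ/sₓ = -0.909 · 9.832/4.277 = -2.089616
a = ȳ − b·x̄ = -26.825 − (-2.089616)·10.125 = -5.667637
ŷ(16.5) = a + b·16.5 = -5.667637 + (-2.089616)·16.5 = -40.146303

-40.146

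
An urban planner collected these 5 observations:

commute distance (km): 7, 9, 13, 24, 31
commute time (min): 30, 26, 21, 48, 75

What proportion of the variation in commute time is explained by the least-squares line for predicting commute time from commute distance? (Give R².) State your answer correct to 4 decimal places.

n = 5, Σx = 84, Σy = 200, Σxy = 4194, Σx² = 1836, Σy² = 9946
Sxx = Σx² − (Σx)²/n = 1836 − 1411.2 = 424.8
Sxy = Σxy − (Σx)(Σy)/n = 4194 − 3360 = 834
Syy = Σy² − (Σy)²/n = 9946 − 8000 = 1946
R² = Sxy²/(Sxx·Syy) = (834)²/(424.8·1946) = 0.841404

0.8414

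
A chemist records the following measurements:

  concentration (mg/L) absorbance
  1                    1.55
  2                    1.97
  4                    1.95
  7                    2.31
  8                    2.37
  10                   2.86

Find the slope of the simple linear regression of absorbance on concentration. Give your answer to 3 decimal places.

n = 6, Σx = 32, Σy = 13.01, Σxy = 77.02, Σx² = 234
Sxx = Σx² − (Σx)²/n = 234 − 170.666667 = 63.333333
Sxy = Σxy − (Σx)(Σy)/n = 77.02 − 69.386667 = 7.633333
b = Sxy/Sxx = 7.633333/63.333333 = 0.120526

0.121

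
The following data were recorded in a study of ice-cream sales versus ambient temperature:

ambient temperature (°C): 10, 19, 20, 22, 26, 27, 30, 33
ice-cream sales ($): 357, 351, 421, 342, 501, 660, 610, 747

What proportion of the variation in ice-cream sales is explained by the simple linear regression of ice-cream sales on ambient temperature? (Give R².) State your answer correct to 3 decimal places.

n = 8, Σx = 187, Σy = 3989, Σxy = 99980, Σx² = 4739, Σy² = 2161565
Sxx = Σx² − (Σx)²/n = 4739 − 4371.125 = 367.875
Sxy = Σxy − (Σx)(Σy)/n = 99980 − 93242.875 = 6737.125
Syy = Σy² − (Σy)²/n = 2161565 − 1989015.125 = 172549.875
R² = Sxy²/(Sxx·Syy) = (6737.125)²/(367.875·172549.875) = 0.715047

0.715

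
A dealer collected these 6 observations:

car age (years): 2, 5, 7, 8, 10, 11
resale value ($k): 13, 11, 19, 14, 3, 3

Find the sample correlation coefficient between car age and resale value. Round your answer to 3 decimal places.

n = 6, Σx = 43, Σy = 63, Σxy = 389, Σx² = 363, Σy² = 865
Sxx = Σx² − (Σx)²/n = 363 − 308.166667 = 54.833333
Sxy = Σxy − (Σx)(Σy)/n = 389 − 451.5 = -62.5
Syy = Σy² − (Σy)²/n = 865 − 661.5 = 203.5
r = Sxy/√(Sxx·Syy) = -62.5/√(11158.583333) = -62.5/105.634196 = -0.591664

-0.592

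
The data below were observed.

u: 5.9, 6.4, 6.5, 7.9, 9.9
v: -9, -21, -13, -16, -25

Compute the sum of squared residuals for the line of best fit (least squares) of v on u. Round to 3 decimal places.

n = 5, Σx = 36.6, Σy = -84, Σxy = -645.9, Σx² = 278.44, Σy² = 1572
Sxx = Σx² − (Σx)²/n = 278.44 − 267.912 = 10.528
Sxy = Σxy − (Σx)(Σy)/n = -645.9 − (-614.88) = -31.02
Syy = Σy² − (Σy)²/n = 1572 − 1411.2 = 160.8
b = Sxy/Sxx = -31.02/10.528 = -2.946429
SSE = Syy − b·Sxy = 160.8 − (-2.946429)·(-31.02) = 69.401786

69.402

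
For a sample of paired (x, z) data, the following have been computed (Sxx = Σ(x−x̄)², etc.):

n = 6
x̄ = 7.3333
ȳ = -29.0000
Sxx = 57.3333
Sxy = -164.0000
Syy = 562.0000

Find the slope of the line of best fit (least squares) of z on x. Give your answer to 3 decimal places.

-2.860

b = Sxy/Sxx = -164/57.3333 = -2.860467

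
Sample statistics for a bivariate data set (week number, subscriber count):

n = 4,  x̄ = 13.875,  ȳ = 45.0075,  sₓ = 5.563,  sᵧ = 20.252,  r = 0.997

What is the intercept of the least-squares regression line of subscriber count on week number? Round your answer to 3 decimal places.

-5.353

b = r · sᵧ/sₓ = 0.997 · 20.252/5.563 = 3.629560
a = ȳ − b·x̄ = 45.0075 − 3.629560·13.875 = -5.352649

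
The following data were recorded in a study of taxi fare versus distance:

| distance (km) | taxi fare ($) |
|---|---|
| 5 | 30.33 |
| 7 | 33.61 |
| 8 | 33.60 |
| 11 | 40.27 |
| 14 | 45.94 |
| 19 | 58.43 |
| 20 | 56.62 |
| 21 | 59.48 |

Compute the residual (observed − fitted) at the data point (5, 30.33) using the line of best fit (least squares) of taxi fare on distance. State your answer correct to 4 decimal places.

n = 8, Σx = 105, Σy = 358.28, Σxy = 5233.5, Σx² = 1657
Sxx = Σx² − (Σx)²/n = 1657 − 1378.125 = 278.875
Sxy = Σxy − (Σx)(Σy)/n = 5233.5 − 4702.425 = 531.075
b = Sxy/Sxx = 531.075/278.875 = 1.904348
a = ȳ − b·x̄ = 44.785 − 1.904348·13.125 = 19.790435
ŷ(5) = 19.790435 + 1.904348·5 = 29.312174
residual = y − ŷ = 30.33 − 29.312174 = 1.017826

1.0178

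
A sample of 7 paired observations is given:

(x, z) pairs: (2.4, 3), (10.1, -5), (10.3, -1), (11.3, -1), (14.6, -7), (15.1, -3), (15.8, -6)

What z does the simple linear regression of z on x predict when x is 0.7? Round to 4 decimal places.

n = 7, Σx = 79.6, Σy = -20, Σxy = -307.2, Σx² = 1032.36
Sxx = Σx² − (Σx)²/n = 1032.36 − 905.165714 = 127.194286
Sxy = Σxy − (Σx)(Σy)/n = -307.2 − (-227.428571) = -79.771429
b = Sxy/Sxx = -79.771429/127.194286 = -0.627162
a = ȳ − b·x̄ = -2.857143 − (-0.627162)·11.371429 = 4.274586
ŷ(0.7) = a + b·0.7 = 4.274586 + (-0.627162)·0.7 = 3.835572

3.8356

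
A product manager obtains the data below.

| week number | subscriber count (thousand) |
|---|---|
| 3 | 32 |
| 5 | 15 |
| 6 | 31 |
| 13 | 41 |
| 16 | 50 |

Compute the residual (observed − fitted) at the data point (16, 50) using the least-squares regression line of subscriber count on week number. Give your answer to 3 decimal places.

n = 5, Σx = 43, Σy = 169, Σxy = 1690, Σx² = 495
Sxx = Σx² − (Σx)²/n = 495 − 369.8 = 125.2
Sxy = Σxy − (Σx)(Σy)/n = 1690 − 1453.4 = 236.6
b = Sxy/Sxx = 236.6/125.2 = 1.889776
a = ȳ − b·x̄ = 33.8 − 1.889776·8.6 = 17.547923
ŷ(16) = 17.547923 + 1.889776·16 = 47.784345
residual = y − ŷ = 50 − 47.784345 = 2.215655

2.216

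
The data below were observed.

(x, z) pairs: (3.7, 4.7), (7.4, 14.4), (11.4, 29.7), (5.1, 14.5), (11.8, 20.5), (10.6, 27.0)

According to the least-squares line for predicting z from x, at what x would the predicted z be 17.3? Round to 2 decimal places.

n = 6, Σx = 50, Σy = 110.8, Σxy = 1064.58, Σx² = 476.02
Sxx = Σx² − (Σx)²/n = 476.02 − 416.666667 = 59.353333
Sxy = Σxy − (Σx)(Σy)/n = 1064.58 − 923.333333 = 141.246667
b = Sxy/Sxx = 141.246667/59.353333 = 2.379760
a = ȳ − b·x̄ = 18.466667 − 2.379760·8.333333 = -1.364664
Set a + b·x = 17.3: x = (17.3 − (-1.364664)) / 2.379760 = 7.843088

7.84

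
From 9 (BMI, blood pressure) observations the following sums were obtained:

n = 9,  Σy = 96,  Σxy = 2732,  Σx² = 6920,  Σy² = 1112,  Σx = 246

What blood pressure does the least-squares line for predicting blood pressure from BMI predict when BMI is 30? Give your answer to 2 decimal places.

12.14

Sxx = Σx² − (Σx)²/n = 6920 − 6724 = 196
Sxy = Σxy − (Σx)(Σy)/n = 2732 − 2624 = 108
b = Sxy/Sxx = 108/196 = 0.551020
a = ȳ − b·x̄ = 10.666667 − 0.551020·27.333333 = -4.394558
ŷ(30) = a + b·30 = -4.394558 + 0.551020·30 = 12.136054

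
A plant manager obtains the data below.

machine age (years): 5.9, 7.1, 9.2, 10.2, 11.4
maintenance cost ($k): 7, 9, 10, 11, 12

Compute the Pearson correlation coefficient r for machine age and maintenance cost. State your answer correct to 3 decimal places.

n = 5, Σx = 43.8, Σy = 49, Σxy = 446.2, Σx² = 403.86, Σy² = 495
Sxx = Σx² − (Σx)²/n = 403.86 − 383.688 = 20.172
Sxy = Σxy − (Σx)(Σy)/n = 446.2 − 429.24 = 16.96
Syy = Σy² − (Σy)²/n = 495 − 480.2 = 14.8
r = Sxy/√(Sxx·Syy) = 16.96/√(298.5456) = 16.96/17.278472 = 0.981568

0.982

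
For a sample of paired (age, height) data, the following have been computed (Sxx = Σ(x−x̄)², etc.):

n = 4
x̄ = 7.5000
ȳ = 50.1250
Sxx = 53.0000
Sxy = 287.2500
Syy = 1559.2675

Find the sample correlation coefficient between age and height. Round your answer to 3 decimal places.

0.999

r = Sxy/√(Sxx·Syy) = 287.25/√(82641.1775) = 287.25/287.473786 = 0.999222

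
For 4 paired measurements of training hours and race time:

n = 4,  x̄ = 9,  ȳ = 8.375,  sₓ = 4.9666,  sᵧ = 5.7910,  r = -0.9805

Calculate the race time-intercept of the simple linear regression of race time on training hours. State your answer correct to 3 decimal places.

b = r · sᵧ/sₓ = -0.9805 · 5.791/4.9666 = -1.143252
a = ȳ − b·x̄ = 8.375 − (-1.143252)·9 = 18.664268

18.664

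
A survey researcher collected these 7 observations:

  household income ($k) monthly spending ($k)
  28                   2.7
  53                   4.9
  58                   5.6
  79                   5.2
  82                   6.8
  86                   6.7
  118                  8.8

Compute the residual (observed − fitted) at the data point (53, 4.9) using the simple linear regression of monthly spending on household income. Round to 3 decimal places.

0.285

n = 7, Σx = 504, Σy = 40.7, Σxy = 3243.1, Σx² = 41242
Sxx = Σx² − (Σx)²/n = 41242 − 36288 = 4954
Sxy = Σxy − (Σx)(Σy)/n = 3243.1 − 2930.4 = 312.7
b = Sxy/Sxx = 312.7/4954 = 0.063121
a = ȳ − b·x̄ = 5.814286 − 0.063121·72 = 1.269595
ŷ(53) = 1.269595 + 0.063121·53 = 4.614992
residual = y − ŷ = 4.9 − 4.614992 = 0.285008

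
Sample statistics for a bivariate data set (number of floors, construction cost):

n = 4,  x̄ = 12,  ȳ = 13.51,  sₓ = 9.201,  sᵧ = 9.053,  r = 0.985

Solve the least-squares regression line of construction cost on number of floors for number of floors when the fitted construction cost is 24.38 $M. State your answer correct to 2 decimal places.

23.22

b = r · sᵧ/sₓ = 0.985 · 9.053/9.201 = 0.969156
a = ȳ − b·x̄ = 13.51 − 0.969156·12 = 1.880127
Set a + b·x = 24.38: x = (24.38 − 1.880127) / 0.969156 = 23.215944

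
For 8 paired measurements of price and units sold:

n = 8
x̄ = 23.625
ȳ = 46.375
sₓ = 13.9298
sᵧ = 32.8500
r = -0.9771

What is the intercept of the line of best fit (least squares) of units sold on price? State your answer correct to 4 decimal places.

b = r · sᵧ/sₓ = -0.9771 · 32.85/13.9298 = -2.304250
a = ȳ − b·x̄ = 46.375 − (-2.304250)·23.625 = 100.812895

100.8129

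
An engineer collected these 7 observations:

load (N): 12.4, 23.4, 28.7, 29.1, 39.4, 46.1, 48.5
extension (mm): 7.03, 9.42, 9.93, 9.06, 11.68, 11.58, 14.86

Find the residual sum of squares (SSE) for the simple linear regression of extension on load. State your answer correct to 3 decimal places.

n = 7, Σx = 227.6, Σy = 73.56, Σxy = 2570.977, Σx² = 8401.64, Σy² = 810.1842
Sxx = Σx² − (Σx)²/n = 8401.64 − 7400.251429 = 1001.388571
Sxy = Σxy − (Σx)(Σy)/n = 2570.977 − 2391.750857 = 179.226143
Syy = Σy² − (Σy)²/n = 810.1842 − 773.010514 = 37.173686
b = Sxy/Sxx = 179.226143/1001.388571 = 0.178978
SSE = Syy − b·Sxy = 37.173686 − 0.178978·179.226143 = 5.096217

5.096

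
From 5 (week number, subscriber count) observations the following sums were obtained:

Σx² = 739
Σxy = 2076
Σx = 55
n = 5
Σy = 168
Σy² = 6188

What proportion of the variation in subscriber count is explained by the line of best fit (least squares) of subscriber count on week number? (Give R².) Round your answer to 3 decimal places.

0.714

Sxx = Σx² − (Σx)²/n = 739 − 605 = 134
Sxy = Σxy − (Σx)(Σy)/n = 2076 − 1848 = 228
Syy = Σy² − (Σy)²/n = 6188 − 5644.8 = 543.2
R² = Sxy²/(Sxx·Syy) = (228)²/(134·543.2) = 0.714176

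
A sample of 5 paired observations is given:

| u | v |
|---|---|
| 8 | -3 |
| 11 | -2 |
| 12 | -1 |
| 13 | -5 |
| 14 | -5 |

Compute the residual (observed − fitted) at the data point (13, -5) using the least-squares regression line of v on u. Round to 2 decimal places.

n = 5, Σx = 58, Σy = -16, Σxy = -193, Σx² = 694
Sxx = Σx² − (Σx)²/n = 694 − 672.8 = 21.2
Sxy = Σxy − (Σx)(Σy)/n = -193 − (-185.6) = -7.4
b = Sxy/Sxx = -7.4/21.2 = -0.349057
a = ȳ − b·x̄ = -3.2 − (-0.349057)·11.6 = 0.849057
ŷ(13) = 0.849057 + (-0.349057)·13 = -3.688679
residual = y − ŷ = -5 − (-3.688679) = -1.311321

-1.31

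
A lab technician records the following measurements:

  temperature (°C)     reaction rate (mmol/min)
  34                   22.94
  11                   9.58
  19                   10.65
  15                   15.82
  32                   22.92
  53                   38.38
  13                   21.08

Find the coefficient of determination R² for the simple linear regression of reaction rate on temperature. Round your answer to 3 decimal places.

0.793

n = 7, Σx = 177, Σy = 141.37, Σxy = 4366.61, Σx² = 5865, Σy² = 3424.4321
Sxx = Σx² − (Σx)²/n = 5865 − 4475.571429 = 1389.428571
Sxy = Σxy − (Σx)(Σy)/n = 4366.61 − 3574.641429 = 791.968571
Syy = Σy² − (Σy)²/n = 3424.4321 − 2855.068129 = 569.363971
R² = Sxy²/(Sxx·Syy) = (791.968571)²/(1389.428571·569.363971) = 0.792848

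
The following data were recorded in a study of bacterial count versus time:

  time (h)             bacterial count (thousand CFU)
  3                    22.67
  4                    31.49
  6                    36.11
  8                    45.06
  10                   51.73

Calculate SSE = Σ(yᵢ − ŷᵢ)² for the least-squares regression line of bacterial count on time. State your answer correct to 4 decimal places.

n = 5, Σx = 31, Σy = 187.06, Σxy = 1288.41, Σx² = 225, Σy² = 7515.8776
Sxx = Σx² − (Σx)²/n = 225 − 192.2 = 32.8
Sxy = Σxy − (Σx)(Σy)/n = 1288.41 − 1159.772 = 128.638
Syy = Σy² − (Σy)²/n = 7515.8776 − 6998.28872 = 517.58888
b = Sxy/Sxx = 128.638/32.8 = 3.921890
SSE = Syy − b·Sxy = 517.58888 − 3.921890·128.638 = 13.084763

13.0848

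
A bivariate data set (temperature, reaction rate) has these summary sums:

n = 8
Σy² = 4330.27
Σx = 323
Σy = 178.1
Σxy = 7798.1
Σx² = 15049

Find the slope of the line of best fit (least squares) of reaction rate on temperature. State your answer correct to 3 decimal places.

0.302

Sxx = Σx² − (Σx)²/n = 15049 − 13041.125 = 2007.875
Sxy = Σxy − (Σx)(Σy)/n = 7798.1 − 7190.7875 = 607.3125
b = Sxy/Sxx = 607.3125/2007.875 = 0.302465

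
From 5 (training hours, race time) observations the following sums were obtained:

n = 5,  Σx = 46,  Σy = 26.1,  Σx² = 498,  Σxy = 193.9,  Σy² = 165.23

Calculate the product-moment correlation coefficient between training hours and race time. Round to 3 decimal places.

Sxx = Σx² − (Σx)²/n = 498 − 423.2 = 74.8
Sxy = Σxy − (Σx)(Σy)/n = 193.9 − 240.12 = -46.22
Syy = Σy² − (Σy)²/n = 165.23 − 136.242 = 28.988
r = Sxy/√(Sxx·Syy) = -46.22/√(2168.3024) = -46.22/46.565034 = -0.992590

-0.993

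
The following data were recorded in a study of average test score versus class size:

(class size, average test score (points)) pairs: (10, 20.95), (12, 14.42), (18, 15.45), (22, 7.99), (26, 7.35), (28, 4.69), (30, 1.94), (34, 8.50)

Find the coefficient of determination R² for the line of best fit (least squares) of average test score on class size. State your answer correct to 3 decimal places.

n = 8, Σx = 180, Σy = 81.29, Σxy = 1506.04, Σx² = 4568, Σy² = 1101.4137
Sxx = Σx² − (Σx)²/n = 4568 − 4050 = 518
Sxy = Σxy − (Σx)(Σy)/n = 1506.04 − 1829.025 = -322.985
Syy = Σy² − (Σy)²/n = 1101.4137 − 826.008012 = 275.405687
R² = Sxy²/(Sxx·Syy) = (-322.985)²/(518·275.405687) = 0.731244

0.731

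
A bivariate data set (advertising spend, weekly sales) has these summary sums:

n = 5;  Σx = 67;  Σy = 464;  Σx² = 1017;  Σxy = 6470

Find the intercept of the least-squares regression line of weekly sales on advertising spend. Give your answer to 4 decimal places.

64.4262

Sxx = Σx² − (Σx)²/n = 1017 − 897.8 = 119.2
Sxy = Σxy − (Σx)(Σy)/n = 6470 − 6217.6 = 252.4
b = Sxy/Sxx = 252.4/119.2 = 2.117450
a = ȳ − b·x̄ = 92.8 − 2.117450·13.4 = 64.426174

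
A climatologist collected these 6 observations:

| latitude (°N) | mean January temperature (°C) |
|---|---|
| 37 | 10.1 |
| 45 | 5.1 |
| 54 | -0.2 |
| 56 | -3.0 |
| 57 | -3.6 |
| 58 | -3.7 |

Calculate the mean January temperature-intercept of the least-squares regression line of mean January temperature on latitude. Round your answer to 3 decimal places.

35.185

n = 6, Σx = 307, Σy = 4.7, Σxy = 4.6, Σx² = 16059
Sxx = Σx² − (Σx)²/n = 16059 − 15708.166667 = 350.833333
Sxy = Σxy − (Σx)(Σy)/n = 4.6 − 240.483333 = -235.883333
b = Sxy/Sxx = -235.883333/350.833333 = -0.672352
a = ȳ − b·x̄ = 0.783333 − (-0.672352)·51.166667 = 35.185321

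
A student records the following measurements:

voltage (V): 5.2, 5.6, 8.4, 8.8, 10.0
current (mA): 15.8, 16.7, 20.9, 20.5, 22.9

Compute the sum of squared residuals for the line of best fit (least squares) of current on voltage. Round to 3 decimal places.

0.554

n = 5, Σx = 38, Σy = 96.8, Σxy = 760.64, Σx² = 306.4, Σy² = 1910
Sxx = Σx² − (Σx)²/n = 306.4 − 288.8 = 17.6
Sxy = Σxy − (Σx)(Σy)/n = 760.64 − 735.68 = 24.96
Syy = Σy² − (Σy)²/n = 1910 − 1874.048 = 35.952
b = Sxy/Sxx = 24.96/17.6 = 1.418182
SSE = Syy − b·Sxy = 35.952 − 1.418182·24.96 = 0.554182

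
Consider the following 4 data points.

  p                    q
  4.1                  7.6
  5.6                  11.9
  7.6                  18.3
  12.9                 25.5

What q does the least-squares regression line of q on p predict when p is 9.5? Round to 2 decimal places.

n = 4, Σx = 30.2, Σy = 63.3, Σxy = 565.83, Σx² = 272.34
Sxx = Σx² − (Σx)²/n = 272.34 − 228.01 = 44.33
Sxy = Σxy − (Σx)(Σy)/n = 565.83 − 477.915 = 87.915
b = Sxy/Sxx = 87.915/44.33 = 1.983194
a = ȳ − b·x̄ = 15.825 − 1.983194·7.55 = 0.851884
ŷ(9.5) = a + b·9.5 = 0.851884 + 1.983194·9.5 = 19.692229

19.69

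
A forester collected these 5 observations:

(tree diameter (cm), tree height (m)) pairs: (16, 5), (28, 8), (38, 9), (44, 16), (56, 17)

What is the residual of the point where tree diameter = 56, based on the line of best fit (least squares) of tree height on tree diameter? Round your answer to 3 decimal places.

n = 5, Σx = 182, Σy = 55, Σxy = 2302, Σx² = 7556
Sxx = Σx² − (Σx)²/n = 7556 − 6624.8 = 931.2
Sxy = Σxy − (Σx)(Σy)/n = 2302 − 2002 = 300
b = Sxy/Sxx = 300/931.2 = 0.322165
a = ȳ − b·x̄ = 11 − 0.322165·36.4 = -0.726804
ŷ(56) = -0.726804 + 0.322165·56 = 17.314433
residual = y − ŷ = 17 − 17.314433 = -0.314433

-0.314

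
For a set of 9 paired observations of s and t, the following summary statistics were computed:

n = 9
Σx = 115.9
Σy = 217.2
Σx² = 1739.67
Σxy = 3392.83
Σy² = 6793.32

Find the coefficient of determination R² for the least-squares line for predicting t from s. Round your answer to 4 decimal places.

Sxx = Σx² − (Σx)²/n = 1739.67 − 1492.534444 = 247.135556
Sxy = Σxy − (Σx)(Σy)/n = 3392.83 − 2797.053333 = 595.776667
Syy = Σy² − (Σy)²/n = 6793.32 − 5241.76 = 1551.56
R² = Sxy²/(Sxx·Syy) = (595.776667)²/(247.135556·1551.56) = 0.925685

0.9257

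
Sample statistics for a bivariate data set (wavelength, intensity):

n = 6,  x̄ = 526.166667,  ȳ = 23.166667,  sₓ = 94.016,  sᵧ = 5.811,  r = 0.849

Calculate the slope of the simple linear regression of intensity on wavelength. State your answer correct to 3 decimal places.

0.052

b = r · sᵧ/sₓ = 0.849 · 5.811/94.016 = 0.052476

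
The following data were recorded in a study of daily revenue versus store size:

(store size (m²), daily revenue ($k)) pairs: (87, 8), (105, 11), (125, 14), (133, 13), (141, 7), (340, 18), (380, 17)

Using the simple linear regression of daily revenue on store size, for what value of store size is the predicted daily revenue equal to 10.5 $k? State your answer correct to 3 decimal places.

113.326

n = 7, Σx = 1311, Σy = 88, Σxy = 18897, Σx² = 331789
Sxx = Σx² − (Σx)²/n = 331789 − 245531.571429 = 86257.428571
Sxy = Σxy − (Σx)(Σy)/n = 18897 − 16481.142857 = 2415.857143
b = Sxy/Sxx = 2415.857143/86257.428571 = 0.028008
a = ȳ − b·x̄ = 12.571429 − 0.028008·187.285714 = 7.326019
Set a + b·x = 10.5: x = (10.5 − 7.326019) / 0.028008 = 113.326001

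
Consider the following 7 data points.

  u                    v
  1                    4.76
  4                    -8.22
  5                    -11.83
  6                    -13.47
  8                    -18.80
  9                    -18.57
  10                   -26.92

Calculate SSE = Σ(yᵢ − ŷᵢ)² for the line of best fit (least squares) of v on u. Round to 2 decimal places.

n = 7, Σx = 43, Σy = -93.05, Σxy = -754.82, Σx² = 323, Σy² = 1834.5871
Sxx = Σx² − (Σx)²/n = 323 − 264.142857 = 58.857143
Sxy = Σxy − (Σx)(Σy)/n = -754.82 − (-571.592857) = -183.227143
Syy = Σy² − (Σy)²/n = 1834.5871 − 1236.900357 = 597.686743
b = Sxy/Sxx = -183.227143/58.857143 = -3.113083
SSE = Syy − b·Sxy = 597.686743 − (-3.113083)·(-183.227143) = 27.285526

27.29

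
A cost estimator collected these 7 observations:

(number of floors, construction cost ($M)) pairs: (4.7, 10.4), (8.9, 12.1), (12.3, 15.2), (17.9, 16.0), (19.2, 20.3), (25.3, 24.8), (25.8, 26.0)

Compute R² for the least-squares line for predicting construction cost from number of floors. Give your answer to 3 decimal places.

0.945

n = 7, Σx = 114.1, Σy = 124.8, Σxy = 2317.93, Σx² = 2247.37, Σy² = 2444.74
Sxx = Σx² − (Σx)²/n = 2247.37 − 1859.83 = 387.54
Sxy = Σxy − (Σx)(Σy)/n = 2317.93 − 2034.24 = 283.69
Syy = Σy² − (Σy)²/n = 2444.74 − 2225.005714 = 219.734286
R² = Sxy²/(Sxx·Syy) = (283.69)²/(387.54·219.734286) = 0.945091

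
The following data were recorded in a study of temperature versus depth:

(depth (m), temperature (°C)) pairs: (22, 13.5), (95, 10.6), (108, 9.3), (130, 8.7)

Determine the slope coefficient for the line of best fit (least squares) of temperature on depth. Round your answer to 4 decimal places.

n = 4, Σx = 355, Σy = 42.1, Σxy = 3439.4, Σx² = 38073
Sxx = Σx² − (Σx)²/n = 38073 − 31506.25 = 6566.75
Sxy = Σxy − (Σx)(Σy)/n = 3439.4 − 3736.375 = -296.975
b = Sxy/Sxx = -296.975/6566.75 = -0.045224

-0.0452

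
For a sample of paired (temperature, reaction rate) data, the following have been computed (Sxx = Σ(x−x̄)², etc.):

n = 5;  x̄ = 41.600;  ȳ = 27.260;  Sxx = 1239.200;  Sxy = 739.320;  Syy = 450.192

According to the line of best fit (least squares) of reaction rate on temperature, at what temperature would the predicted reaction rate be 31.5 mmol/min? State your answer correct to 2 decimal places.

48.71

b = Sxy/Sxx = 739.32/1239.2 = 0.596611
a = ȳ − b·x̄ = 27.26 − 0.596611·41.6 = 2.440994
Set a + b·x = 31.5: x = (31.5 − 2.440994) / 0.596611 = 48.706812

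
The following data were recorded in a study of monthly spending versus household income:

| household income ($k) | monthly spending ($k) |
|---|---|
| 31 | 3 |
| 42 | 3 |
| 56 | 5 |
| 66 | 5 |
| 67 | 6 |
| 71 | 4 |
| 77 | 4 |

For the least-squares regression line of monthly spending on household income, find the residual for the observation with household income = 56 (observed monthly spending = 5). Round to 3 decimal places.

0.816

n = 7, Σx = 410, Σy = 30, Σxy = 1823, Σx² = 25676
Sxx = Σx² − (Σx)²/n = 25676 − 24014.285714 = 1661.714286
Sxy = Σxy − (Σx)(Σy)/n = 1823 − 1757.142857 = 65.857143
b = Sxy/Sxx = 65.857143/1661.714286 = 0.039632
a = ȳ − b·x̄ = 4.285714 − 0.039632·58.571429 = 1.964409
ŷ(56) = 1.964409 + 0.039632·56 = 4.183803
residual = y − ŷ = 5 − 4.183803 = 0.816197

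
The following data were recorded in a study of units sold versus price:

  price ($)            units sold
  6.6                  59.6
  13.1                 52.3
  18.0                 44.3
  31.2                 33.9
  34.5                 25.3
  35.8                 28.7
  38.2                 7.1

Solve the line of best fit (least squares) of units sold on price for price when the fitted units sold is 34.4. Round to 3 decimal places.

n = 7, Σx = 177.4, Σy = 251.2, Σxy = 5105.1, Σx² = 5443.74
Sxx = Σx² − (Σx)²/n = 5443.74 − 4495.822857 = 947.917143
Sxy = Σxy − (Σx)(Σy)/n = 5105.1 − 6366.125714 = -1261.025714
b = Sxy/Sxx = -1261.025714/947.917143 = -1.330312
a = ȳ − b·x̄ = 35.885714 − (-1.330312)·25.342857 = 69.599626
Set a + b·x = 34.4: x = (34.4 − 69.599626) / (-1.330312) = 26.459673

26.460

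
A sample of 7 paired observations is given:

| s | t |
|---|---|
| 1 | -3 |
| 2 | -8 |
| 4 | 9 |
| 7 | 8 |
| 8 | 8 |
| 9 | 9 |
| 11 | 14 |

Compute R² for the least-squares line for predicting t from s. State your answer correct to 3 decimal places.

0.737

n = 7, Σx = 42, Σy = 37, Σxy = 372, Σx² = 336, Σy² = 559
Sxx = Σx² − (Σx)²/n = 336 − 252 = 84
Sxy = Σxy − (Σx)(Σy)/n = 372 − 222 = 150
Syy = Σy² − (Σy)²/n = 559 − 195.571429 = 363.428571
R² = Sxy²/(Sxx·Syy) = (150)²/(84·363.428571) = 0.737028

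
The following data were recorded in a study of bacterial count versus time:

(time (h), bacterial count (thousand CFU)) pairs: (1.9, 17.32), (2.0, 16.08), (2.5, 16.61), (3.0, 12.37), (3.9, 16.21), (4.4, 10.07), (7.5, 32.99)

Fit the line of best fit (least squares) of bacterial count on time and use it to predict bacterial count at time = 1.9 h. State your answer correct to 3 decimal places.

12.883

n = 7, Σx = 25.2, Σy = 121.65, Σxy = 498.655, Σx² = 113.68
Sxx = Σx² − (Σx)²/n = 113.68 − 90.72 = 22.96
Sxy = Σxy − (Σx)(Σy)/n = 498.655 − 437.94 = 60.715
b = Sxy/Sxx = 60.715/22.96 = 2.644382
a = ȳ − b·x̄ = 17.378571 − 2.644382·3.6 = 7.858798
ŷ(1.9) = a + b·1.9 = 7.858798 + 2.644382·1.9 = 12.883123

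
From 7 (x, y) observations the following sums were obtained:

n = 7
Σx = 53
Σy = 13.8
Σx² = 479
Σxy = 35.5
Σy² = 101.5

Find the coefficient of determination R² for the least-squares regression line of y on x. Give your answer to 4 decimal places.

Sxx = Σx² − (Σx)²/n = 479 − 401.285714 = 77.714286
Sxy = Σxy − (Σx)(Σy)/n = 35.5 − 104.485714 = -68.985714
Syy = Σy² − (Σy)²/n = 101.5 − 27.205714 = 74.294286
R² = Sxy²/(Sxx·Syy) = (-68.985714)²/(77.714286·74.294286) = 0.824256

0.8243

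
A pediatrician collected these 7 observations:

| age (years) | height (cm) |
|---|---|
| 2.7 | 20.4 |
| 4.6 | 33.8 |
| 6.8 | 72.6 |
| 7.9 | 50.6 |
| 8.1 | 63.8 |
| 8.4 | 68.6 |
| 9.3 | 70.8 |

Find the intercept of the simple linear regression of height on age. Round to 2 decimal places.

1.86

n = 7, Σx = 47.8, Σy = 380.6, Σxy = 2855.44, Σx² = 359.76
Sxx = Σx² − (Σx)²/n = 359.76 − 326.405714 = 33.354286
Sxy = Σxy − (Σx)(Σy)/n = 2855.44 − 2598.954286 = 256.485714
b = Sxy/Sxx = 256.485714/33.354286 = 7.689738
a = ȳ − b·x̄ = 54.371429 − 7.689738·6.828571 = 1.861504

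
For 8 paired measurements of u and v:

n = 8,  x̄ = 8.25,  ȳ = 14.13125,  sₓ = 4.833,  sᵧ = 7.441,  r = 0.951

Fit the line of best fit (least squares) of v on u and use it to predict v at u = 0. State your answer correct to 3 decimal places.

2.052

b = r · sᵧ/sₓ = 0.951 · 7.441/4.833 = 1.464182
a = ȳ − b·x̄ = 14.13125 − 1.464182·8.25 = 2.051750
ŷ(0) = a + b·0 = 2.051750 + 1.464182·0 = 2.051750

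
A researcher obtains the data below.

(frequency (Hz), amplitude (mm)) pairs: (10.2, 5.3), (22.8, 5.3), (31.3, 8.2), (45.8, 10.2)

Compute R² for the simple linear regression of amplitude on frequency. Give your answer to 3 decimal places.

0.875

n = 4, Σx = 110.1, Σy = 29, Σxy = 898.72, Σx² = 3701.21, Σy² = 227.46
Sxx = Σx² − (Σx)²/n = 3701.21 − 3030.5025 = 670.7075
Sxy = Σxy − (Σx)(Σy)/n = 898.72 − 798.225 = 100.495
Syy = Σy² − (Σy)²/n = 227.46 − 210.25 = 17.21
R² = Sxy²/(Sxx·Syy) = (100.495)²/(670.7075·17.21) = 0.874933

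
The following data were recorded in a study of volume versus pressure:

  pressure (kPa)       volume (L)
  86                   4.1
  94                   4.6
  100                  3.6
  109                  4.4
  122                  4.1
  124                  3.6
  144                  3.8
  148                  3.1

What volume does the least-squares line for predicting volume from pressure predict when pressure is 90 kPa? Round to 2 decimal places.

n = 8, Σx = 927, Σy = 31.3, Σxy = 3577.2, Σx² = 111013
Sxx = Σx² − (Σx)²/n = 111013 − 107416.125 = 3596.875
Sxy = Σxy − (Σx)(Σy)/n = 3577.2 − 3626.8875 = -49.6875
b = Sxy/Sxx = -49.6875/3596.875 = -0.013814
a = ȳ − b·x̄ = 3.9125 − (-0.013814)·115.875 = 5.513206
ŷ(90) = a + b·90 = 5.513206 + (-0.013814)·90 = 4.269939

4.27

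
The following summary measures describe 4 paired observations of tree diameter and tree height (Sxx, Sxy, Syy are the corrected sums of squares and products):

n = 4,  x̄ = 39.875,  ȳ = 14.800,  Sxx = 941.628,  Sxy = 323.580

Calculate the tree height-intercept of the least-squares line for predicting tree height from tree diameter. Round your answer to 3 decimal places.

b = Sxy/Sxx = 323.58/941.628 = 0.343639
a = ȳ − b·x̄ = 14.8 − 0.343639·39.875 = 1.097399

1.097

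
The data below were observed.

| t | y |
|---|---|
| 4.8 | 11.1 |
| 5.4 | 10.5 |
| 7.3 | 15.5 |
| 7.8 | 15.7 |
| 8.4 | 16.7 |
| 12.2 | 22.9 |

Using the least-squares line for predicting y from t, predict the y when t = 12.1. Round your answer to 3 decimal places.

22.911

n = 6, Σx = 45.9, Σy = 92.4, Σxy = 765.25, Σx² = 385.73
Sxx = Σx² − (Σx)²/n = 385.73 − 351.135 = 34.595
Sxy = Σxy − (Σx)(Σy)/n = 765.25 − 706.86 = 58.39
b = Sxy/Sxx = 58.39/34.595 = 1.687816
a = ȳ − b·x̄ = 15.4 − 1.687816·7.65 = 2.488206
ŷ(12.1) = a + b·12.1 = 2.488206 + 1.687816·12.1 = 22.910782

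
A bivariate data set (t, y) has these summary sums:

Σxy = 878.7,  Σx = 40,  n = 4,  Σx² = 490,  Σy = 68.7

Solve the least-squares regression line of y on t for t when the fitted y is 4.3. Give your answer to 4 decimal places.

3.9554

Sxx = Σx² − (Σx)²/n = 490 − 400 = 90
Sxy = Σxy − (Σx)(Σy)/n = 878.7 − 687 = 191.7
b = Sxy/Sxx = 191.7/90 = 2.13
a = ȳ − b·x̄ = 17.175 − 2.13·10 = -4.125
Set a + b·x = 4.3: x = (4.3 − (-4.125)) / 2.13 = 3.955399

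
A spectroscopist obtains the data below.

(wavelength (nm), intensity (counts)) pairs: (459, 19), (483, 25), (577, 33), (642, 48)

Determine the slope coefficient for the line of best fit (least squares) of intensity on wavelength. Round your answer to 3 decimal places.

n = 4, Σx = 2161, Σy = 125, Σxy = 70653, Σx² = 1189063
Sxx = Σx² − (Σx)²/n = 1189063 − 1167480.25 = 21582.75
Sxy = Σxy − (Σx)(Σy)/n = 70653 − 67531.25 = 3121.75
b = Sxy/Sxx = 3121.75/21582.75 = 0.144641

0.145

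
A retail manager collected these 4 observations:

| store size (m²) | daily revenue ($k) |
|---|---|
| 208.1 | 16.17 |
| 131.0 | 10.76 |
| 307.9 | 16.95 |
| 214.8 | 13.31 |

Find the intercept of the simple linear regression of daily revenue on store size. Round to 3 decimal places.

7.028

n = 4, Σx = 861.8, Σy = 57.19, Σxy = 12852.43, Σx² = 201408.06
Sxx = Σx² − (Σx)²/n = 201408.06 − 185674.81 = 15733.25
Sxy = Σxy − (Σx)(Σy)/n = 12852.43 − 12321.5855 = 530.8445
b = Sxy/Sxx = 530.8445/15733.25 = 0.033740
a = ȳ − b·x̄ = 14.2975 − 0.033740·215.45 = 7.028153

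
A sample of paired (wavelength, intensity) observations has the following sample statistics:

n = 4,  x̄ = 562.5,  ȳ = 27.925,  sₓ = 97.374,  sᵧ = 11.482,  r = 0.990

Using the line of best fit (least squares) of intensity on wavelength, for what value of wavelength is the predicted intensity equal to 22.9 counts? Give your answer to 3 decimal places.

519.455

b = r · sᵧ/sₓ = 0.99 · 11.482/97.374 = 0.116737
a = ȳ − b·x̄ = 27.925 − 0.116737·562.5 = -37.739744
Set a + b·x = 22.9: x = (22.9 − (-37.739744)) / 0.116737 = 519.454640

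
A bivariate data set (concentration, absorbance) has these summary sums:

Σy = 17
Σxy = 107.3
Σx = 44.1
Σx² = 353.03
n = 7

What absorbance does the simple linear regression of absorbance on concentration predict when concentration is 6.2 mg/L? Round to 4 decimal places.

Sxx = Σx² − (Σx)²/n = 353.03 − 277.83 = 75.2
Sxy = Σxy − (Σx)(Σy)/n = 107.3 − 107.1 = 0.2
b = Sxy/Sxx = 0.2/75.2 = 0.002660
a = ȳ − b·x̄ = 2.428571 − 0.002660·6.3 = 2.411816
ŷ(6.2) = a + b·6.2 = 2.411816 + 0.002660·6.2 = 2.428305

2.4283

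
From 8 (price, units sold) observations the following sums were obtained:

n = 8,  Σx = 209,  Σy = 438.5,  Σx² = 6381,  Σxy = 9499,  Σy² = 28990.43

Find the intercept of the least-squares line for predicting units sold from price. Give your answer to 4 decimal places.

Sxx = Σx² − (Σx)²/n = 6381 − 5460.125 = 920.875
Sxy = Σxy − (Σx)(Σy)/n = 9499 − 11455.8125 = -1956.8125
b = Sxy/Sxx = -1956.8125/920.875 = -2.124949
a = ȳ − b·x̄ = 54.8125 − (-2.124949)·26.125 = 110.326795

110.3268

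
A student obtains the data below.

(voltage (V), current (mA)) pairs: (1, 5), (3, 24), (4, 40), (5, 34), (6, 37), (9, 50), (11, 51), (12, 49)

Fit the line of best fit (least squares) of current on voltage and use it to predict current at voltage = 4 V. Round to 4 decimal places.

27.9003

n = 8, Σx = 51, Σy = 290, Σxy = 2228, Σx² = 433
Sxx = Σx² − (Σx)²/n = 433 − 325.125 = 107.875
Sxy = Σxy − (Σx)(Σy)/n = 2228 − 1848.75 = 379.25
b = Sxy/Sxx = 379.25/107.875 = 3.515643
a = ȳ − b·x̄ = 36.25 − 3.515643·6.375 = 13.837775
ŷ(4) = a + b·4 = 13.837775 + 3.515643·4 = 27.900348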